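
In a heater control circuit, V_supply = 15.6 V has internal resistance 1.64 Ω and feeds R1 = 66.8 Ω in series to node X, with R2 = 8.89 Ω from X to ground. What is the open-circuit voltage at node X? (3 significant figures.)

V_th ≈ 1.79 V

R1' = 1.64 + 66.8 = 68.44 Ω (source resistance + R1).
Open-circuit (no load on X): V_th = V_supply · R2/(R1' + R2) = 15.6 × 8.89/(68.44 + 8.89) = 1.793 V.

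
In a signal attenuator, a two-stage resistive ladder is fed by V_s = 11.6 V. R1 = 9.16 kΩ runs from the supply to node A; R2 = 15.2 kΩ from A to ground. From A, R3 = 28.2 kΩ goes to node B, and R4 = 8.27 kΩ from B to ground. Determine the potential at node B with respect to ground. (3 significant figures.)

Looking into the second stage from A: R3 + R4 = 36.47 kΩ appears in parallel with R2.
Effective lower resistance at A: R2 ‖ 36.47 = 10.73 kΩ.
V_A = 11.6 × 10.73/(9.16 + 10.73) = 6.257 V.
Stage 2 is unloaded, so V_B = V_A · R4/(R3+R4) = 6.257 × 8.27/36.47 = 1.419 V.

V_B ≈ 1.42 V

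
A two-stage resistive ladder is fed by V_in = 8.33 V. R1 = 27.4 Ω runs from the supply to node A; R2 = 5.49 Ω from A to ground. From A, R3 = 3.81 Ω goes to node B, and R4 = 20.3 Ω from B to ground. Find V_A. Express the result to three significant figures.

Node A sees R2 in parallel with the series input of stage 2, R3 + R4 = 24.11 Ω.
R2 ‖ (R3+R4) = 4.472 Ω.
So V_A = 8.33 × 0.1403 = 1.169 V.

V_A ≈ 1.17 V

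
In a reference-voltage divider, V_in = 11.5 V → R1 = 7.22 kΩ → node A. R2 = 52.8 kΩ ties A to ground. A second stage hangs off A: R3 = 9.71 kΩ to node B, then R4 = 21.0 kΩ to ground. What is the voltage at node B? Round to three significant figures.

V_B ≈ 5.73 V

Node A sees R2 in parallel with the series input of stage 2, R3 + R4 = 30.71 kΩ.
Effective lower resistance at A: R2 ‖ 30.71 = 19.42 kΩ.
So V_A = 11.5 × 0.7289 = 8.383 V.
Stage 2 is unloaded, so V_B = V_A · R4/(R3+R4) = 8.383 × 21.0/30.71 = 5.732 V.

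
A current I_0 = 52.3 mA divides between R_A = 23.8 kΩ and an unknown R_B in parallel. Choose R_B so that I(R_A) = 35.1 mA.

R_B ≈ 48.6 kΩ

The fraction through R_A equals R_B/(R_A+R_B).
35.1/52.3 = R_B/(R_A + R_B) → R_B = R_A · (0.6711)/(1 − 0.6711) = 23.8 × 2.041 = 48.57 kΩ.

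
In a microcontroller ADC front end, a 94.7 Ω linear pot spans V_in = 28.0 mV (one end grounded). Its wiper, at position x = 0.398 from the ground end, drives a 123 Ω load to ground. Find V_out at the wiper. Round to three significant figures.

V_out ≈ 9.41 mV

Split the track: R_lower = x·R_p = 37.69 Ω, R_upper = (1−x)·R_p = 57.01 Ω.
Lower segment in parallel with the load: 37.69 ‖ 123 = 28.85 Ω.
V_out = 28.0 × 28.85/(57.01 + 28.85) = 9.408 mV.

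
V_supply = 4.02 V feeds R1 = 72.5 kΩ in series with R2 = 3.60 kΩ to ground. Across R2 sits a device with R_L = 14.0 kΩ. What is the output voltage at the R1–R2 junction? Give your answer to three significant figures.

R2 ‖ R_L = (3.60 × 14.0)/(3.60 + 14.0) = 2.864 kΩ.
Then V_out = V_supply · R2'/(R1 + R2') = 4.02 × 2.864/75.36 = 0.1528 V.
(Unloaded it would be 0.190 V; the load pulls it down.)

V_out ≈ 0.153 V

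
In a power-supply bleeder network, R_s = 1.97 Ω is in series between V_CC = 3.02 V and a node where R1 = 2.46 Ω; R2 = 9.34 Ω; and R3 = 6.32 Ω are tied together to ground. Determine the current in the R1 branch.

Parallel bank: R_p = 1/(1/2.46 + 1/9.34 + 1/6.32) = 1.489 Ω.
V_A = 3.02 × 1.489/3.459 = 1.300 V.
I(R1) = V_A / R1 = 1.300/2.46 = 0.5284 A.
(Check via current divider: I_total = 0.8732 A; share G_k/ΣG = 0.6051 → same result.)

I ≈ 0.528 A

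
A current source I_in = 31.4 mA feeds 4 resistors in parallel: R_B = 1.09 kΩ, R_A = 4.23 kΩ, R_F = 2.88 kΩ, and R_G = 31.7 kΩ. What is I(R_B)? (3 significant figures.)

ΣG = 1/1.09 + 1/4.23 + 1/2.88 + 1/31.7 = 1.533.
By the current-divider rule, I = I_in · G_k/ΣG = 31.4 × 0.5986 = 18.80 mA.

I ≈ 18.8 mA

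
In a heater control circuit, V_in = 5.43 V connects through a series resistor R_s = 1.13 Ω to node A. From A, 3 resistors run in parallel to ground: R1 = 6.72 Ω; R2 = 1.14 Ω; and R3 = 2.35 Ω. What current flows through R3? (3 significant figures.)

I ≈ 0.875 A

Combine the parallel branches: R_p = (1/6.72 + 1/1.14 + 1/2.35)⁻¹ = 0.6889 Ω.
V_A = 5.43 × 0.6889/1.819 = 2.057 V.
I(R3) = V_A / R3 = 2.057/2.35 = 0.8752 A.
(Check via current divider: I_total = 2.985 A; share G_k/ΣG = 0.2932 → same result.)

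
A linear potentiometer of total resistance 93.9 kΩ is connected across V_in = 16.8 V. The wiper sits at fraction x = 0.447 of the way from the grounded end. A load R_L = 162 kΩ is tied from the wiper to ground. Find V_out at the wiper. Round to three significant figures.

The pot divides into 51.93 kΩ above the wiper and 41.97 kΩ below.
Lower segment in parallel with the load: 41.97 ‖ 162 = 33.34 kΩ.
V_out = 16.8 × 33.34/(51.93 + 33.34) = 6.568 V.
(Unloaded: V_out = x·V_in = 7.51 V.)

V_out ≈ 6.57 V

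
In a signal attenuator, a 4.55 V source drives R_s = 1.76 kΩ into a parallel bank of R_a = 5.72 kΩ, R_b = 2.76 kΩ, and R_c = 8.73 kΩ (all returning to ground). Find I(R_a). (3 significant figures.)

I ≈ 0.370 mA

Equivalent of the parallel group: R_p = 1.534 kΩ.
Node voltage V_A = V_supply · R_p/(R_s + R_p) = 4.55 × 0.4658 = 2.119 V.
I(R_a) = V_A / R_a = 2.119/5.72 = 0.3705 mA.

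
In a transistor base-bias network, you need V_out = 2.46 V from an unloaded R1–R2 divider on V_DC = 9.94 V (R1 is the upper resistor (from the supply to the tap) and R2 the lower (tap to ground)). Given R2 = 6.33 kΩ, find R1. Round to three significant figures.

R1 ≈ 19.2 kΩ

The divider ratio is R2/(R1+R2) = 2.46/9.94 = 0.2475.
R1 = R2·(1/k − 1) = 6.33 × 3.041 = 19.25 kΩ.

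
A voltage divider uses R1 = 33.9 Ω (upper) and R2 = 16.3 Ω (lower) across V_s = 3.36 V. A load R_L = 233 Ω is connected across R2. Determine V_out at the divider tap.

The load sits in parallel with R2, giving an effective lower resistance R2' = R2·R_L/(R2+R_L) = 15.23 Ω.
Now apply the divider: V_out = 3.36 × 0.3101 = 1.042 V.

V_out ≈ 1.04 V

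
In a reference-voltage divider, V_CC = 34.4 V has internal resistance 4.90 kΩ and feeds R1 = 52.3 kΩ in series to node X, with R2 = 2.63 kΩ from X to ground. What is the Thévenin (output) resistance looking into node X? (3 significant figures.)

R1' = 4.90 + 52.3 = 57.20 kΩ (source resistance + R1).
Zeroing V_CC shorts the top of R1' to ground, so R_th = R1' ‖ R2 = 2.514 kΩ.

R_th ≈ 2.51 kΩ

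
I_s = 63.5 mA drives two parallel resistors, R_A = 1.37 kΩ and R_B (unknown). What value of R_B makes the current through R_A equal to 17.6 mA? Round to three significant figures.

In a two-way split, I_A/I_s = R_B/(R_A + R_B).
With f = 0.2772, R_B = R_A · f/(1−f) = 1.37 × 0.3834 = 0.5253 kΩ.

R_B ≈ 0.525 kΩ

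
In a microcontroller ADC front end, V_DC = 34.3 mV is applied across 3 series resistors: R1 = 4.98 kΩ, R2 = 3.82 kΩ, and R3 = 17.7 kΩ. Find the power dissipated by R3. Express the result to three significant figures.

P ≈ 29.7 nW

The common current is I = 34.3/26.50 = 1.294 µA.
P(R3) = I²·R3 = (1.294)² × 17.7 = 29.65 nW.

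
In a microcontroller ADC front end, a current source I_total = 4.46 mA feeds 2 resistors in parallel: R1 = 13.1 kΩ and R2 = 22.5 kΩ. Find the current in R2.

With just two branches, the current splits inversely with resistance.
I(R2) = 4.46 × 13.1/(13.1 + 22.5) = 4.46 × 0.3680 = 1.641 mA.

I ≈ 1.64 mA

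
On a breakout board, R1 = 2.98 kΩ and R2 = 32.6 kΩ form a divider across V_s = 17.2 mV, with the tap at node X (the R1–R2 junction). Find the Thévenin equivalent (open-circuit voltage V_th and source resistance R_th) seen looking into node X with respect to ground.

V_th is the unloaded tap voltage: V_s · R2/(R1+R2) = 17.2 × 0.9162 = 15.76 mV.
With V_s suppressed (replaced by a short), R_th = R1 ‖ R2 = (2.980 × 32.6)/(2.980 + 32.6) = 2.730 kΩ.

V_th ≈ 15.8 mV, R_th ≈ 2.73 kΩ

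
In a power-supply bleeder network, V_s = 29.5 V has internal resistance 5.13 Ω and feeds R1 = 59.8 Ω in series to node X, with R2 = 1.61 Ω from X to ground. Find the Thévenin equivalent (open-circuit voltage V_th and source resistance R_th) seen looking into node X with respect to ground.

V_th ≈ 0.714 V, R_th ≈ 1.57 Ω

R1' = 5.13 + 59.8 = 64.93 Ω (source resistance + R1).
V_th is the unloaded tap voltage: V_s · R2/(R1'+R2) = 29.5 × 0.02420 = 0.7138 V.
With V_s suppressed (replaced by a short), R_th = R1' ‖ R2 = (64.93 × 1.61)/(64.93 + 1.61) = 1.571 Ω.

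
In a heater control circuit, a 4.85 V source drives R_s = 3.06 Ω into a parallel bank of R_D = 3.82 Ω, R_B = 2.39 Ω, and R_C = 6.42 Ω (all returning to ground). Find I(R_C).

I ≈ 0.212 A

Equivalent of the parallel group: R_p = 1.196 Ω.
V_A = 4.85 × 1.196/4.256 = 1.363 V.
Branch current I = V_A/R_C = 1.363/6.42 = 0.2123 A.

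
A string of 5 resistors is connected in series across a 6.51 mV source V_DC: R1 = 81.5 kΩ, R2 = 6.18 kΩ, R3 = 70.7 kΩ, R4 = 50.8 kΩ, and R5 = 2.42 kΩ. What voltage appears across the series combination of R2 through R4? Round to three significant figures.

ΣR = 81.5 + 6.18 + 70.7 + 50.8 + 2.42 = 211.6 kΩ.
R_{R2..R4} = 6.18 + 70.7 + 50.8 = 127.7 kΩ.
V = V_DC · R/ΣR = 6.51 × 0.6034 = 3.928 mV.

V ≈ 3.93 mV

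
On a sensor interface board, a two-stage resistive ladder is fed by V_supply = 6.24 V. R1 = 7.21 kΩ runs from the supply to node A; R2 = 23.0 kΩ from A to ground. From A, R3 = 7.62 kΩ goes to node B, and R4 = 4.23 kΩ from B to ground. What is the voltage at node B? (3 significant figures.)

V_B ≈ 1.16 V

The second stage (R3 + R4 = 11.85 kΩ) loads node A in parallel with R2.
Effective lower resistance at A: R2 ‖ 11.85 = 7.821 kΩ.
So V_A = 6.24 × 0.5203 = 3.247 V.
V_B = V_A × 0.3570 = 1.159 V.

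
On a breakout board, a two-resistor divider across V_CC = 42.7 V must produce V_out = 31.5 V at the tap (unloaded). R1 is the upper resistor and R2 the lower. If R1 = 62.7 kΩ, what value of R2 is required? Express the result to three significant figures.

V_out/V_CC = R2/(R1+R2) = 0.7377.
So R2 = R1 · V_out/(V_CC − V_out) = 62.7 × 31.5/(42.7 − 31.5) = 62.7 × 2.812 = 176.3 kΩ.

R2 ≈ 176 kΩ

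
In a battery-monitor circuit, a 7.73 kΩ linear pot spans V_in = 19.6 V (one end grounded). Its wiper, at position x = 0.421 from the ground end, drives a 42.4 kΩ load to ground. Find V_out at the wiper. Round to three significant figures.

V_out ≈ 7.90 V

Split the track: R_lower = x·R_p = 3.254 kΩ, R_upper = (1−x)·R_p = 4.476 kΩ.
(x·R_p) ‖ R_L = 3.022 kΩ.
Loaded-divider output: V_out = 19.6 × 0.4031 = 7.901 V.
(Unloaded: V_out = x·V_in = 8.25 V.)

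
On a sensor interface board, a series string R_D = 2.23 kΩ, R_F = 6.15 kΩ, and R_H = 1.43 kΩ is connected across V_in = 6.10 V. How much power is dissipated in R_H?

Series current I = V_in/ΣR = 6.10/9.810 = 0.6218 mA.
P(R_H) = I²·R_H = (0.6218)² × 1.43 = 0.5529 mW.

P ≈ 0.553 mW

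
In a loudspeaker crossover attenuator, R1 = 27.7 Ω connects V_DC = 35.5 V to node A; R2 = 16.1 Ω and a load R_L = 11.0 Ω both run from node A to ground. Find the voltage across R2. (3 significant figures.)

V_out ≈ 6.78 V

The load sits in parallel with R2, giving an effective lower resistance R2' = R2·R_L/(R2+R_L) = 6.535 Ω.
Then V_out = V_DC · R2'/(R1 + R2') = 35.5 × 6.535/34.24 = 6.777 V.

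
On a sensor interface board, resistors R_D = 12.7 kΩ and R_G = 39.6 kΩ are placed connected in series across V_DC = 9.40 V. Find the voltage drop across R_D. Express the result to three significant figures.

V ≈ 2.28 V

ΣR = 12.7 + 39.6 = 52.30 kΩ.
V = V_DC · R/ΣR = 9.40 × 0.2428 = 2.283 V.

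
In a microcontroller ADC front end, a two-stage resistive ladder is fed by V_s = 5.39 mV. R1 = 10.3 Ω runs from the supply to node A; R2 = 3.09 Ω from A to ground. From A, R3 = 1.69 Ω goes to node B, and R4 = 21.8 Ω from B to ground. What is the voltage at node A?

The second stage (R3 + R4 = 23.49 Ω) loads node A in parallel with R2.
R2 ‖ (R3+R4) = 2.731 Ω.
First divider: V_A = V_s · 2.731/(10.3 + 2.731) = 1.130 mV.

V_A ≈ 1.13 mV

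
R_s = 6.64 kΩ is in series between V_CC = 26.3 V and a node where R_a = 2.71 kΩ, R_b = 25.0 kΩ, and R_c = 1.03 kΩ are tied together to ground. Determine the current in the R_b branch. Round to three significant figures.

I ≈ 0.104 mA

Combine the parallel branches: R_p = (1/2.71 + 1/25.0 + 1/1.03)⁻¹ = 0.7247 kΩ.
V_A by voltage divider: V_A = 26.3 × 0.7247/(6.64 + 0.7247) = 2.588 V.
Branch current I = V_A/R_b = 2.588/25.0 = 0.1035 mA.
(Equivalently: I_total = 3.571 mA, then current-divider fraction G_k/ΣG = 0.02899.)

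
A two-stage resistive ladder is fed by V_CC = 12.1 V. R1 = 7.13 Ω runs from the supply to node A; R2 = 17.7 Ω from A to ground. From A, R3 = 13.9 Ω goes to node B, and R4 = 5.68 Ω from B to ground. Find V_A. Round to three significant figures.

Node A sees R2 in parallel with the series input of stage 2, R3 + R4 = 19.58 Ω.
Effective lower resistance at A: R2 ‖ 19.58 = 9.296 Ω.
So V_A = 12.1 × 0.5659 = 6.848 V.

V_A ≈ 6.85 V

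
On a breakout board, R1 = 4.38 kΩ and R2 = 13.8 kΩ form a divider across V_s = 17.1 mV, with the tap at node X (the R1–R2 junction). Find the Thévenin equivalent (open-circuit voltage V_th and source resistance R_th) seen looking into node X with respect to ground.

V_th ≈ 13.0 mV, R_th ≈ 3.32 kΩ

Open-circuit (no load on X): V_th = V_s · R2/(R1 + R2) = 17.1 × 13.8/(4.380 + 13.8) = 12.98 mV.
Looking into X with the source shorted: R_th = R1·R2/(R1+R2) = 4.380 × 13.8/18.18 = 3.325 kΩ.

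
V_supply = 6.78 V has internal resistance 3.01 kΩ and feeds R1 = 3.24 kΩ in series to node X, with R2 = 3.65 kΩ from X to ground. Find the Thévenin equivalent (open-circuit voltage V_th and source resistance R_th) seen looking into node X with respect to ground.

V_th ≈ 2.50 V, R_th ≈ 2.30 kΩ

R1' = 3.01 + 3.24 = 6.250 kΩ (source resistance + R1).
Open-circuit (no load on X): V_th = V_supply · R2/(R1' + R2) = 6.78 × 3.65/(6.250 + 3.65) = 2.500 V.
With V_supply suppressed (replaced by a short), R_th = R1' ‖ R2 = (6.250 × 3.65)/(6.250 + 3.65) = 2.304 kΩ.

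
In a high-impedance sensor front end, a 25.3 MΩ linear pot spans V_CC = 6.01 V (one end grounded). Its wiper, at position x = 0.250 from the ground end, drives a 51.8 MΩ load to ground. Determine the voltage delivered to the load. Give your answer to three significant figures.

Lower segment x·R_p = 6.325 MΩ; upper segment (1−x)·R_p = 18.98 MΩ.
(x·R_p) ‖ R_L = 5.637 MΩ.
Then V_out = V_CC · 5.637/(18.98 + 5.637) = 1.376 V.

V_out ≈ 1.38 V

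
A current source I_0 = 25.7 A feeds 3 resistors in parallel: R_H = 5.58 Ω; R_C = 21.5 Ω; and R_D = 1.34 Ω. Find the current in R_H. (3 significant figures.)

I ≈ 4.74 A

Conductances: ΣG = 1/5.58 + 1/21.5 + 1/1.34 = 0.9720 (1/Ω).
R_H takes the fraction G_k/ΣG = 0.1792/0.9720 = 0.1844, so I = 25.7 × 0.1844 = 4.738 A.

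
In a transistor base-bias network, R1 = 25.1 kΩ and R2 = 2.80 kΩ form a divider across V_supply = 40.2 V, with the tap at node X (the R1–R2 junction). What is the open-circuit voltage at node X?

V_th ≈ 4.03 V

Open-circuit (no load on X): V_th = V_supply · R2/(R1 + R2) = 40.2 × 2.80/(25.10 + 2.80) = 4.034 V.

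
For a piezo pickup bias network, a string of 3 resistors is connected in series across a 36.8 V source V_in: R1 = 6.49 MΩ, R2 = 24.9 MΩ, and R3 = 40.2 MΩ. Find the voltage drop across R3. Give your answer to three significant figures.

V ≈ 20.7 V

ΣR = 6.49 + 24.9 + 40.2 = 71.59 MΩ.
Voltage divider: V = V_in · (40.20 / 71.59) = 36.8 × 0.5615 = 20.66 V.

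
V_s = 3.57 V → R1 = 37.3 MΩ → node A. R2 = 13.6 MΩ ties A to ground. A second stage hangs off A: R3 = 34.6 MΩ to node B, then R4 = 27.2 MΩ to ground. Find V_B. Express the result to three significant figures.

Node A sees R2 in parallel with the series input of stage 2, R3 + R4 = 61.80 MΩ.
R2 ‖ (R3+R4) = 11.15 MΩ.
So V_A = 3.57 × 0.2301 = 0.8214 V.
Stage 2 is unloaded, so V_B = V_A · R4/(R3+R4) = 0.8214 × 27.2/61.80 = 0.3615 V.

V_B ≈ 0.362 V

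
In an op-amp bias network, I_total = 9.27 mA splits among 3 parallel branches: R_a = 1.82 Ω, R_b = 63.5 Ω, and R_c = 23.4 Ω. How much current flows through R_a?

I ≈ 8.38 mA

ΣG = 1/1.82 + 1/63.5 + 1/23.4 = 0.6079.
R_a takes the fraction G_k/ΣG = 0.5495/0.6079 = 0.9038, so I = 9.27 × 0.9038 = 8.378 mA.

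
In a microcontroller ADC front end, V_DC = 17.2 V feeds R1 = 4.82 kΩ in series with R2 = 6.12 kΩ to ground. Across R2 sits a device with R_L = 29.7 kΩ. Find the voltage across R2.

R2 ‖ R_L = (6.12 × 29.7)/(6.12 + 29.7) = 5.074 kΩ.
Voltage divider with the loaded lower leg: V_out = 17.2 × 5.074/(4.82 + 5.074) = 17.2 × 0.5129 = 8.821 V.
(Unloaded it would be 9.62 V; the load pulls it down.)

V_out ≈ 8.82 V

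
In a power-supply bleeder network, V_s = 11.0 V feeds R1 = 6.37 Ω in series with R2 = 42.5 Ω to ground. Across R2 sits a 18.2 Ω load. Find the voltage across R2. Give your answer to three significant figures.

V_out ≈ 7.33 V

The load sits in parallel with R2, giving an effective lower resistance R2' = R2·R_L/(R2+R_L) = 12.74 Ω.
Voltage divider with the loaded lower leg: V_out = 11.0 × 12.74/(6.37 + 12.74) = 11.0 × 0.6667 = 7.334 V.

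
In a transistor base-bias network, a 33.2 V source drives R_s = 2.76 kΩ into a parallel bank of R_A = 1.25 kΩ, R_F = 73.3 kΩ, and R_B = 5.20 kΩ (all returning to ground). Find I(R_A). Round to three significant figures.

Combine the parallel branches: R_p = (1/1.25 + 1/73.3 + 1/5.20)⁻¹ = 0.9941 kΩ.
V_A by voltage divider: V_A = 33.2 × 0.9941/(2.76 + 0.9941) = 8.791 V.
Branch current I = V_A/R_A = 8.791/1.25 = 7.033 mA.

I ≈ 7.03 mA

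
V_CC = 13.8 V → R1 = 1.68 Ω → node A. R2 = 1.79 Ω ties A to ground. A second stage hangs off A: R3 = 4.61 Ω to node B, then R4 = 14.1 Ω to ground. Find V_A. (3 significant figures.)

V_A ≈ 6.80 V

Looking into the second stage from A: R3 + R4 = 18.71 Ω appears in parallel with R2.
R2 ‖ (R3+R4) = 1.634 Ω.
So V_A = 13.8 × 0.4930 = 6.804 V.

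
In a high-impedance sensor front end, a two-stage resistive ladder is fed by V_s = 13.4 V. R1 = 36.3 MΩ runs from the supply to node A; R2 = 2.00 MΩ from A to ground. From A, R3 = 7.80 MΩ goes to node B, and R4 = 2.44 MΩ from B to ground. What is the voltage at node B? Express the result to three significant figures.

Node A sees R2 in parallel with the series input of stage 2, R3 + R4 = 10.24 MΩ.
R2 ‖ (R3+R4) = 1.673 MΩ.
First divider: V_A = V_s · 1.673/(36.3 + 1.673) = 0.5904 V.
Stage 2 is unloaded, so V_B = V_A · R4/(R3+R4) = 0.5904 × 2.44/10.24 = 0.1407 V.

V_B ≈ 0.141 V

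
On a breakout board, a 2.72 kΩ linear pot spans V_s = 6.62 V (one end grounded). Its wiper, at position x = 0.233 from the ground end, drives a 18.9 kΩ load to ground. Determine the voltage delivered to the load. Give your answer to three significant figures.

V_out ≈ 1.50 V

The pot divides into 2.086 kΩ above the wiper and 0.6338 kΩ below.
(x·R_p) ‖ R_L = 0.6132 kΩ.
V_out = 6.62 × 0.6132/(2.086 + 0.6132) = 1.504 V.
(Unloaded: V_out = x·V_s = 1.54 V.)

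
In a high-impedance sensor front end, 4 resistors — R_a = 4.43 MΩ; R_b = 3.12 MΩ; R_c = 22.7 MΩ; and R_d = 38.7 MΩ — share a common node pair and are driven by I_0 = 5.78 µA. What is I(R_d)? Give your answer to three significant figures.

Total conductance ΣG = 1/4.43 + 1/3.12 + 1/22.7 + 1/38.7 = 0.6161 (units of 1/MΩ).
By the current-divider rule, I = I_0 · G_k/ΣG = 5.78 × 0.04194 = 0.2424 µA.

I ≈ 0.242 µA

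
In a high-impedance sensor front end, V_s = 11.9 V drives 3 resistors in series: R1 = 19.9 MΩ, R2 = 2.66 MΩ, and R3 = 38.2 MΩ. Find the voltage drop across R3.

Total series resistance ΣR = 19.9 + 2.66 + 38.2 = 60.76 MΩ.
By the voltage-divider rule, V = 11.9 × 38.20/60.76 = 7.482 V.

V ≈ 7.48 V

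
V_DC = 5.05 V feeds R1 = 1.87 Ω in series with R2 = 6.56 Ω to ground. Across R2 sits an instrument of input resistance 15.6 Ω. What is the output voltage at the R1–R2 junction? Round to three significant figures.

First combine the lower leg with the load: R2 ‖ R_L = 4.618 Ω.
Voltage divider with the loaded lower leg: V_out = 5.05 × 4.618/(1.87 + 4.618) = 5.05 × 0.7118 = 3.594 V.
(Unloaded it would be 3.93 V; the load pulls it down.)

V_out ≈ 3.59 V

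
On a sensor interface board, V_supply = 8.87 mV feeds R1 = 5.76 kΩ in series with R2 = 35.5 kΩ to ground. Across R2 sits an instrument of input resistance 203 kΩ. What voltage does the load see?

R2 ‖ R_L = (35.5 × 203)/(35.5 + 203) = 30.22 kΩ.
Now apply the divider: V_out = 8.87 × 0.8399 = 7.450 mV.
(Unloaded it would be 7.63 mV; the load pulls it down.)

V_out ≈ 7.45 mV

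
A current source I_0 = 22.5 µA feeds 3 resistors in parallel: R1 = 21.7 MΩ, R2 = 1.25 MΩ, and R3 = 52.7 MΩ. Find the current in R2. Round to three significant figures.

ΣG = 1/21.7 + 1/1.25 + 1/52.7 = 0.8651.
R2 takes the fraction G_k/ΣG = 0.8000/0.8651 = 0.9248, so I = 22.5 × 0.9248 = 20.81 µA.

I ≈ 20.8 µA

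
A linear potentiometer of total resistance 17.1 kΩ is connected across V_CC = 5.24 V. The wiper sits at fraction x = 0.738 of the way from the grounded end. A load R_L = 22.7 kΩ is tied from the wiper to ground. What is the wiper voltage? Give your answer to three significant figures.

Split the track: R_lower = x·R_p = 12.62 kΩ, R_upper = (1−x)·R_p = 4.480 kΩ.
(x·R_p) ‖ R_L = 8.111 kΩ.
V_out = 5.24 × 8.111/(4.480 + 8.111) = 3.375 V.
(Unloaded: V_out = x·V_CC = 3.87 V.)

V_out ≈ 3.38 V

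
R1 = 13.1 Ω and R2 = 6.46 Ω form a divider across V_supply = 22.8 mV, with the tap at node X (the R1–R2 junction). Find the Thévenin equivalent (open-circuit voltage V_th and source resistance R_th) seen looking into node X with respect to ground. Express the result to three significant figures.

V_th ≈ 7.53 mV, R_th ≈ 4.33 Ω

With X open, the divider is unloaded: V_th = 22.8 × 6.46/19.56 = 7.530 mV.
Looking into X with the source shorted: R_th = R1·R2/(R1+R2) = 13.10 × 6.46/19.56 = 4.326 Ω.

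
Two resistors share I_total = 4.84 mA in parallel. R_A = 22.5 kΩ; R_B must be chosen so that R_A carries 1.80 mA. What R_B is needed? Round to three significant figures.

In a two-way split, I_A/I_total = R_B/(R_A + R_B).
With f = 0.3719, R_B = R_A · f/(1−f) = 22.5 × 0.5921 = 13.32 kΩ.

R_B ≈ 13.3 kΩ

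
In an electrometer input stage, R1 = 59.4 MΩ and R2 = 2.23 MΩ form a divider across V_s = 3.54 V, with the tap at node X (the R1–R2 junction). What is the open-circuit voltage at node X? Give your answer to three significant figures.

Open-circuit (no load on X): V_th = V_s · R2/(R1 + R2) = 3.54 × 2.23/(59.40 + 2.23) = 0.1281 V.

V_th ≈ 0.128 V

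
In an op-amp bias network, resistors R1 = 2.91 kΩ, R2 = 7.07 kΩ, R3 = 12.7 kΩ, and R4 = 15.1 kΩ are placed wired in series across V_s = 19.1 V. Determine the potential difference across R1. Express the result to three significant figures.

Series total: ΣR = 2.91 + 7.07 + 12.7 + 15.1 = 37.78 kΩ.
Voltage divider: V = V_s · (2.910 / 37.78) = 19.1 × 0.07702 = 1.471 V.

V ≈ 1.47 V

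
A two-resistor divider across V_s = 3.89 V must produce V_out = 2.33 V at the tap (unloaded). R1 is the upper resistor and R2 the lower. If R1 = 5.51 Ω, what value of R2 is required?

R2 ≈ 8.23 Ω

Required fraction k = V_out/V_s = 0.5990.
So R2 = R1 · V_out/(V_s − V_out) = 5.51 × 2.33/(3.89 − 2.33) = 5.51 × 1.494 = 8.230 Ω.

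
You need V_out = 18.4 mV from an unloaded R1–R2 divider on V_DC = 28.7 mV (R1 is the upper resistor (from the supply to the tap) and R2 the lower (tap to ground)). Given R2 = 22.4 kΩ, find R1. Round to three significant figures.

R1 ≈ 12.5 kΩ

Required fraction k = V_out/V_DC = 0.6411.
So R1 = R2 · (V_DC/V_out − 1) = 22.4 × (28.7/18.4 − 1) = 22.4 × 0.5598 = 12.54 kΩ.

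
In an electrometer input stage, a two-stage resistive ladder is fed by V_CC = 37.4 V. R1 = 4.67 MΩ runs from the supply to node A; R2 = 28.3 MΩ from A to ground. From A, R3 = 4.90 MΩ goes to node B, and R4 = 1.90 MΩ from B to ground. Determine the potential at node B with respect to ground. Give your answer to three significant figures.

The second stage (R3 + R4 = 6.800 MΩ) loads node A in parallel with R2.
R2 ‖ (R3+R4) = 5.483 MΩ.
V_A = 37.4 × 5.483/(4.67 + 5.483) = 20.20 V.
Then the unloaded second divider: V_B = V_A × R4/(R3+R4) = 20.20 × 0.2794 = 5.643 V.

V_B ≈ 5.64 V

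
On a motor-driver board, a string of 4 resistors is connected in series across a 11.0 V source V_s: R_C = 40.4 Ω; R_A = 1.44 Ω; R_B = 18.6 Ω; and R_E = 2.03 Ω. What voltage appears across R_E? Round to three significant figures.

V ≈ 0.357 V

ΣR = 40.4 + 1.44 + 18.6 + 2.03 = 62.47 Ω.
V = V_s · R/ΣR = 11.0 × 0.03250 = 0.3575 V.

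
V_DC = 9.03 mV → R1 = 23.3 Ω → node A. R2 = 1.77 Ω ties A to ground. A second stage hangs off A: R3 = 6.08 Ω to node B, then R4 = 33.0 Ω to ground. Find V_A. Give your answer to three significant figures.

The second stage (R3 + R4 = 39.08 Ω) loads node A in parallel with R2.
R2 ‖ (R3+R4) = 1.693 Ω.
So V_A = 9.03 × 0.06775 = 0.6118 mV.

V_A ≈ 0.612 mV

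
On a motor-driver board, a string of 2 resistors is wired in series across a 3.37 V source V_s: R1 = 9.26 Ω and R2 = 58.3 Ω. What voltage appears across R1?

ΣR = 9.26 + 58.3 = 67.56 Ω.
V = V_s · R/ΣR = 3.37 × 0.1371 = 0.4619 V.

V ≈ 0.462 V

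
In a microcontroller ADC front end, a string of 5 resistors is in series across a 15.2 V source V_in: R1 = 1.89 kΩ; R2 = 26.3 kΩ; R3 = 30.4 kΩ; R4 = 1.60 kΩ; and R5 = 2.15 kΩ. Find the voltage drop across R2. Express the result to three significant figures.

V ≈ 6.41 V

ΣR = 1.89 + 26.3 + 30.4 + 1.60 + 2.15 = 62.34 kΩ.
Voltage divider: V = V_in · (26.30 / 62.34) = 15.2 × 0.4219 = 6.413 V.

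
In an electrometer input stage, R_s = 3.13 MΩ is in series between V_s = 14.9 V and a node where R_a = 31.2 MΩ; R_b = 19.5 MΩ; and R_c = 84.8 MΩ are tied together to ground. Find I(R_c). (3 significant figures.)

I ≈ 0.135 µA

Combine the parallel branches: R_p = (1/31.2 + 1/19.5 + 1/84.8)⁻¹ = 10.51 MΩ.
Node voltage V_A = V_s · R_p/(R_s + R_p) = 14.9 × 0.7706 = 11.48 V.
I(R_c) = V_A / R_c = 11.48/84.8 = 0.1354 µA.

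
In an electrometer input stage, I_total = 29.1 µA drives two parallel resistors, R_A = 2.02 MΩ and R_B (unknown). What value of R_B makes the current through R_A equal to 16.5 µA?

Two-branch current divider: I_A = I_total · R_B/(R_A + R_B).
16.5/29.1 = R_B/(R_A + R_B) → R_B = R_A · (0.5670)/(1 − 0.5670) = 2.02 × 1.310 = 2.645 MΩ.

R_B ≈ 2.65 MΩ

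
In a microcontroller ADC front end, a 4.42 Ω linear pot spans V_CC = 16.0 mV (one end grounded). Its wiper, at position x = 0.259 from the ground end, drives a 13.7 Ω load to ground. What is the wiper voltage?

Split the track: R_lower = x·R_p = 1.145 Ω, R_upper = (1−x)·R_p = 3.275 Ω.
Lower segment in parallel with the load: 1.145 ‖ 13.7 = 1.056 Ω.
Loaded-divider output: V_out = 16.0 × 0.2439 = 3.902 mV.
(Unloaded: V_out = x·V_CC = 4.14 mV.)

V_out ≈ 3.90 mV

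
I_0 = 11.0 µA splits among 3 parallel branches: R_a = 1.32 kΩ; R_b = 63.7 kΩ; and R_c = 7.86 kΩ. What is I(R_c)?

I ≈ 1.55 µA

ΣG = 1/1.32 + 1/63.7 + 1/7.86 = 0.9005.
Current divider: I(R_c) = I_0 · G_k/ΣG = 11.0 × (0.1272/0.9005) = 11.0 × 0.1413 = 1.554 µA.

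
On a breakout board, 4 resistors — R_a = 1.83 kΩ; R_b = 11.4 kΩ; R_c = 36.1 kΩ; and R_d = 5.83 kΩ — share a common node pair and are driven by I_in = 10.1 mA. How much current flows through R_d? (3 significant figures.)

Total conductance ΣG = 1/1.83 + 1/11.4 + 1/36.1 + 1/5.83 = 0.8334 (units of 1/kΩ).
By the current-divider rule, I = I_in · G_k/ΣG = 10.1 × 0.2058 = 2.079 mA.

I ≈ 2.08 mA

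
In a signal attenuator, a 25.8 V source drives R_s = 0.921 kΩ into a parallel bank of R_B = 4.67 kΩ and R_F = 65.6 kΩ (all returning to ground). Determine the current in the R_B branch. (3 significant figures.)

I ≈ 4.56 mA

Parallel bank: R_p = 1/(1/4.67 + 1/65.6) = 4.360 kΩ.
V_A by voltage divider: V_A = 25.8 × 4.360/(0.921 + 4.360) = 21.30 V.
I(R_B) = V_A / R_B = 21.30/4.67 = 4.561 mA.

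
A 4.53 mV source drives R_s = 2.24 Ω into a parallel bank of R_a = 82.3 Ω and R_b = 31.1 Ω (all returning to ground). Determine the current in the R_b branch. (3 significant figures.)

I ≈ 0.133 mA

Combine the parallel branches: R_p = (1/82.3 + 1/31.1)⁻¹ = 22.57 Ω.
Node voltage V_A = V_in · R_p/(R_s + R_p) = 4.53 × 0.9097 = 4.121 mV.
I(R_b) = V_A / R_b = 4.121/31.1 = 0.1325 mA.
(Check via current divider: I_total = 0.1826 mA; share G_k/ΣG = 0.7257 → same result.)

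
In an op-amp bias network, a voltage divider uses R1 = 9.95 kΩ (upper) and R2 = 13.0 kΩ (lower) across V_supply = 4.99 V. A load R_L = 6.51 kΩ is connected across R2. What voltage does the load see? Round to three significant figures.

First combine the lower leg with the load: R2 ‖ R_L = 4.338 kΩ.
Then V_out = V_supply · R2'/(R1 + R2') = 4.99 × 4.338/14.29 = 1.515 V.
(Unloaded it would be 2.83 V; the load pulls it down.)

V_out ≈ 1.51 V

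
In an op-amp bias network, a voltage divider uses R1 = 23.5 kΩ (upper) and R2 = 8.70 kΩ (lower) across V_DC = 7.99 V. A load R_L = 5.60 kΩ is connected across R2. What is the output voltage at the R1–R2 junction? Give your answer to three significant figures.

V_out ≈ 1.01 V

The load sits in parallel with R2, giving an effective lower resistance R2' = R2·R_L/(R2+R_L) = 3.407 kΩ.
Then V_out = V_DC · R2'/(R1 + R2') = 7.99 × 3.407/26.91 = 1.012 V.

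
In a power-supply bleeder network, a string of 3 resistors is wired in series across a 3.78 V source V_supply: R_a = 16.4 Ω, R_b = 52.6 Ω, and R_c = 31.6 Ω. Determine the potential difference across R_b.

V ≈ 1.98 V

ΣR = 16.4 + 52.6 + 31.6 = 100.6 Ω.
By the voltage-divider rule, V = 3.78 × 52.60/100.6 = 1.976 V.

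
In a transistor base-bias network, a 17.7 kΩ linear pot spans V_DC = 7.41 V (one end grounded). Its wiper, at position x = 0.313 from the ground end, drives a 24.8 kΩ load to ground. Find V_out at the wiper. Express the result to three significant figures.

Split the track: R_lower = x·R_p = 5.540 kΩ, R_upper = (1−x)·R_p = 12.16 kΩ.
Lower segment in parallel with the load: 5.540 ‖ 24.8 = 4.528 kΩ.
V_out = 7.41 × 4.528/(12.16 + 4.528) = 2.011 V.
(Unloaded: V_out = x·V_DC = 2.32 V.)

V_out ≈ 2.01 V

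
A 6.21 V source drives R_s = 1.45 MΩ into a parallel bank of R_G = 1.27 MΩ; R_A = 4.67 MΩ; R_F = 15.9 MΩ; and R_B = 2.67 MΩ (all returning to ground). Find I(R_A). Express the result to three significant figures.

Combine the parallel branches: R_p = (1/1.27 + 1/4.67 + 1/15.9 + 1/2.67)⁻¹ = 0.6949 MΩ.
V_A = 6.21 × 0.6949/2.145 = 2.012 V.
I(R_A) = V_A / R_A = 2.012/4.67 = 0.4308 µA.
(Check via current divider: I_total = 2.895 µA; share G_k/ΣG = 0.1488 → same result.)

I ≈ 0.431 µA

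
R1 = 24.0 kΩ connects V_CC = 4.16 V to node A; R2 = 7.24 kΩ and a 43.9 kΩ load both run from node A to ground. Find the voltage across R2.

V_out ≈ 0.856 V

The load sits in parallel with R2, giving an effective lower resistance R2' = R2·R_L/(R2+R_L) = 6.215 kΩ.
Now apply the divider: V_out = 4.16 × 0.2057 = 0.8557 V.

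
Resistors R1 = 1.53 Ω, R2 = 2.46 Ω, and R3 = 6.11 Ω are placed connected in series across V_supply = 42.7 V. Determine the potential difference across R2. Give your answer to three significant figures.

Series total: ΣR = 1.53 + 2.46 + 6.11 = 10.10 Ω.
By the voltage-divider rule, V = 42.7 × 2.460/10.10 = 10.40 V.

V ≈ 10.4 V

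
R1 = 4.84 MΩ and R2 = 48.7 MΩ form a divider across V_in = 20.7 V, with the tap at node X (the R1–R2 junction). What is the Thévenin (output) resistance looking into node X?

R_th ≈ 4.40 MΩ

Looking into X with the source shorted: R_th = R1·R2/(R1+R2) = 4.840 × 48.7/53.54 = 4.402 MΩ.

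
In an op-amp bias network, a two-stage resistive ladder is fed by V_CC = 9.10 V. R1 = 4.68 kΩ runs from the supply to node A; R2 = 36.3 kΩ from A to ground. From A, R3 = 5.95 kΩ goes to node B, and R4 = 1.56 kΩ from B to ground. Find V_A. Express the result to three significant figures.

V_A ≈ 5.19 V

Node A sees R2 in parallel with the series input of stage 2, R3 + R4 = 7.510 kΩ.
R2 ‖ (R3+R4) = 6.223 kΩ.
V_A = 9.10 × 6.223/(4.68 + 6.223) = 5.194 V.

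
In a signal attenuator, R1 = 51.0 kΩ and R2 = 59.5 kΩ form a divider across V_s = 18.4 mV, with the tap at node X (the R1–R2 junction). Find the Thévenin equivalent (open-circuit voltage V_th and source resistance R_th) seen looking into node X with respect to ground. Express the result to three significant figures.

V_th ≈ 9.91 mV, R_th ≈ 27.5 kΩ

With X open, the divider is unloaded: V_th = 18.4 × 59.5/110.5 = 9.908 mV.
With V_s suppressed (replaced by a short), R_th = R1 ‖ R2 = (51.00 × 59.5)/(51.00 + 59.5) = 27.46 kΩ.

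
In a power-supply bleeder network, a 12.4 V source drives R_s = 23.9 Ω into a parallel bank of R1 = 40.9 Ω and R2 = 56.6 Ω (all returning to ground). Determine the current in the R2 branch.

I ≈ 0.109 A

Combine the parallel branches: R_p = (1/40.9 + 1/56.6)⁻¹ = 23.74 Ω.
V_A by voltage divider: V_A = 12.4 × 23.74/(23.9 + 23.74) = 6.180 V.
I(R2) = V_A / R2 = 6.180/56.6 = 0.1092 A.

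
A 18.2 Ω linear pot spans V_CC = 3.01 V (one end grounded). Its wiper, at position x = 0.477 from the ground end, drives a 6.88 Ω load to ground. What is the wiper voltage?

V_out ≈ 0.865 V

Split the track: R_lower = x·R_p = 8.681 Ω, R_upper = (1−x)·R_p = 9.519 Ω.
R_L loads the lower segment: effective lower R = 3.838 Ω.
Loaded-divider output: V_out = 3.01 × 0.2874 = 0.8650 V.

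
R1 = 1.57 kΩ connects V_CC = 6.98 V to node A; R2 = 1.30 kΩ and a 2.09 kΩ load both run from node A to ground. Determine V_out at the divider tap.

The load sits in parallel with R2, giving an effective lower resistance R2' = R2·R_L/(R2+R_L) = 0.8015 kΩ.
Then V_out = V_CC · R2'/(R1 + R2') = 6.98 × 0.8015/2.371 = 2.359 V.

V_out ≈ 2.36 V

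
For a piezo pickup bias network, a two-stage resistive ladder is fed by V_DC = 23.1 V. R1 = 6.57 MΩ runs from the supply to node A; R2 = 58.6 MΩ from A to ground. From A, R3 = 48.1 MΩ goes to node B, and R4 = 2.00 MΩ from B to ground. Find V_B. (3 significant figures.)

Node A sees R2 in parallel with the series input of stage 2, R3 + R4 = 50.10 MΩ.
Effective lower resistance at A: R2 ‖ 50.10 = 27.01 MΩ.
First divider: V_A = V_DC · 27.01/(6.57 + 27.01) = 18.58 V.
Stage 2 is unloaded, so V_B = V_A · R4/(R3+R4) = 18.58 × 2.00/50.10 = 0.7417 V.

V_B ≈ 0.742 V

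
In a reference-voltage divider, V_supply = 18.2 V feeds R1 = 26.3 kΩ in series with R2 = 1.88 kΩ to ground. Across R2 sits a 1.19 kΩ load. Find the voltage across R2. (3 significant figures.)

The load sits in parallel with R2, giving an effective lower resistance R2' = R2·R_L/(R2+R_L) = 0.7287 kΩ.
Now apply the divider: V_out = 18.2 × 0.02696 = 0.4907 V.

V_out ≈ 0.491 V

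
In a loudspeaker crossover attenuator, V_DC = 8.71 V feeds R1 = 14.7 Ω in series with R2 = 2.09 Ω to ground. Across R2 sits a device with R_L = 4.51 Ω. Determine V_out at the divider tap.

V_out ≈ 0.771 V

R2 ‖ R_L = (2.09 × 4.51)/(2.09 + 4.51) = 1.428 Ω.
Now apply the divider: V_out = 8.71 × 0.08855 = 0.7713 V.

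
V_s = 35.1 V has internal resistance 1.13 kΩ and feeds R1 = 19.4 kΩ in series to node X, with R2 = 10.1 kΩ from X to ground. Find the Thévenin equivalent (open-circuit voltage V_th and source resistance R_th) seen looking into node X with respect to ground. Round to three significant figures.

R1' = 1.13 + 19.4 = 20.53 kΩ (source resistance + R1).
Open-circuit (no load on X): V_th = V_s · R2/(R1' + R2) = 35.1 × 10.1/(20.53 + 10.1) = 11.57 V.
Zeroing V_s shorts the top of R1' to ground, so R_th = R1' ‖ R2 = 6.770 kΩ.

V_th ≈ 11.6 V, R_th ≈ 6.77 kΩ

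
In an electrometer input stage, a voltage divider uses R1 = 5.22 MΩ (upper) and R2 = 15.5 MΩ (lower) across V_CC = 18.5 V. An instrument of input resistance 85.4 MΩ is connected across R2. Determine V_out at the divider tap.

V_out ≈ 13.2 V

The load sits in parallel with R2, giving an effective lower resistance R2' = R2·R_L/(R2+R_L) = 13.12 MΩ.
Voltage divider with the loaded lower leg: V_out = 18.5 × 13.12/(5.22 + 13.12) = 18.5 × 0.7154 = 13.23 V.
(Unloaded it would be 13.8 V; the load pulls it down.)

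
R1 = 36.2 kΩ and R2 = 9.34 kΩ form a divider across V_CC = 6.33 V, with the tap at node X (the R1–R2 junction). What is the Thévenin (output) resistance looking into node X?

Zeroing V_CC shorts the top of R1 to ground, so R_th = R1 ‖ R2 = 7.424 kΩ.

R_th ≈ 7.42 kΩ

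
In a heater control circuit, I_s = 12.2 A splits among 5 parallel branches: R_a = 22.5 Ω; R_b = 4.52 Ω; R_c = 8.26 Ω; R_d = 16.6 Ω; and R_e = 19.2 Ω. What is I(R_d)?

I ≈ 1.47 A

Conductances: ΣG = 1/22.5 + 1/4.52 + 1/8.26 + 1/16.6 + 1/19.2 = 0.4991 (1/Ω).
Current divider: I(R_d) = I_s · G_k/ΣG = 12.2 × (0.06024/0.4991) = 12.2 × 0.1207 = 1.473 A.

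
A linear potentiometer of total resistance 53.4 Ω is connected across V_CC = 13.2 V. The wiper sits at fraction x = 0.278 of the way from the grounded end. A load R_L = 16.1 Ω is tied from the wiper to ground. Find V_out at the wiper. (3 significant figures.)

V_out ≈ 2.20 V

The pot divides into 38.55 Ω above the wiper and 14.85 Ω below.
(x·R_p) ‖ R_L = 7.724 Ω.
Then V_out = V_CC · 7.724/(38.55 + 7.724) = 2.203 V.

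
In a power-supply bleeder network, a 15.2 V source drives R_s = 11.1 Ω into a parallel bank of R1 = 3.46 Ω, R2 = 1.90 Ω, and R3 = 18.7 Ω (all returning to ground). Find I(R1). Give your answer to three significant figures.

Equivalent of the parallel group: R_p = 1.151 Ω.
V_A = 15.2 × 1.151/12.25 = 1.428 V.
I(R1) = V_A / R1 = 1.428/3.46 = 0.4127 A.

I ≈ 0.413 A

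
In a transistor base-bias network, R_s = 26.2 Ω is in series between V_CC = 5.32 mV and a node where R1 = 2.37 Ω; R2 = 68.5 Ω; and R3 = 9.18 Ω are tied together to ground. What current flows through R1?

I ≈ 0.147 mA

Parallel bank: R_p = 1/(1/2.37 + 1/68.5 + 1/9.18) = 1.833 Ω.
V_A by voltage divider: V_A = 5.32 × 1.833/(26.2 + 1.833) = 0.3479 mV.
I(R1) = V_A / R1 = 0.3479/2.37 = 0.1468 mA.
(Check via current divider: I_total = 0.1898 mA; share G_k/ΣG = 0.7735 → same result.)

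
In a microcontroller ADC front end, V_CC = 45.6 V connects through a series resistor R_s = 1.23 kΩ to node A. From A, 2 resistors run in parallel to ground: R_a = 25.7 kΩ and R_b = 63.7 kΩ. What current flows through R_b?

Parallel bank: R_p = 1/(1/25.7 + 1/63.7) = 18.31 kΩ.
V_A = 45.6 × 18.31/19.54 = 42.73 V.
Branch current I = V_A/R_b = 42.73/63.7 = 0.6708 mA.

I ≈ 0.671 mA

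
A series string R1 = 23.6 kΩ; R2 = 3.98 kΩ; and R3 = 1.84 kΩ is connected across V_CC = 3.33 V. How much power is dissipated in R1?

ΣR = 29.42 kΩ → I = 3.33/29.42 = 0.1132 mA.
P = I²R = 0.01281 × 23.6 = 0.3024 mW.

P ≈ 0.302 mW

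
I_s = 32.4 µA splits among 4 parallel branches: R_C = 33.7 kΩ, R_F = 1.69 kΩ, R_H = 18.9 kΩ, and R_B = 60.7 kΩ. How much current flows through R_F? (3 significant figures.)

Total conductance ΣG = 1/33.7 + 1/1.69 + 1/18.9 + 1/60.7 = 0.6908 (units of 1/kΩ).
Current divider: I(R_F) = I_s · G_k/ΣG = 32.4 × (0.5917/0.6908) = 32.4 × 0.8566 = 27.75 µA.

I ≈ 27.8 µA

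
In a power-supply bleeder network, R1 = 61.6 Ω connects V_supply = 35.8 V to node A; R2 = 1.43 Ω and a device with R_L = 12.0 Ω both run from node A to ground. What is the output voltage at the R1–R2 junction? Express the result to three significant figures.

R2 ‖ R_L = (1.43 × 12.0)/(1.43 + 12.0) = 1.278 Ω.
Then V_out = V_supply · R2'/(R1 + R2') = 35.8 × 1.278/62.88 = 0.7275 V.

V_out ≈ 0.727 V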